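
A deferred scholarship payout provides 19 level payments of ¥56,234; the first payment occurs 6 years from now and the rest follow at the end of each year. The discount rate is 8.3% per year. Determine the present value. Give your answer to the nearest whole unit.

¥354,793

Ordinary annuity of 19 payments, first payment at period 6.
Periodic rate r = 0.083 per year.
The ordinary-annuity PV formula values the stream one period before the first payment (period 5); discount that back 5 periods:
PV₀ = 56,234 × [1 − (1+r)^−19] / r × (1+r)^−5 = ¥354,793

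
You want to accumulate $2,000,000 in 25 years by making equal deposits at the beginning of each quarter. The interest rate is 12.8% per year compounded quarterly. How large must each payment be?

Level annuity due; solve FV = PMT × [((1+r)^n − 1)/r] × (1+r) for PMT.
Periodic rate r = 0.128/4 per quarter; n is counted in quarters.
With n = 100: PMT = 2,000,000 / ([((1+r)^n − 1)/r] × (1+r)) = $2,776.86

$2,776.86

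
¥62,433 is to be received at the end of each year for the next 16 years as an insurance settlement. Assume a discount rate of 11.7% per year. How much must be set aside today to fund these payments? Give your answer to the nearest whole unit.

This is an ordinary annuity: 16 payments of ¥62,433 at the end of each year.
Periodic rate r = 0.117 per year.
PV = PMT × [(1 − (1+r)^−n)/r] = 62,433 × [1 − (1+r)^−16] / r = ¥442,754

¥442,754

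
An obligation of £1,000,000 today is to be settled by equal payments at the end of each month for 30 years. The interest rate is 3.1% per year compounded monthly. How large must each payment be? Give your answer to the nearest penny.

£4,270.16

Level ordinary annuity; solve PV = PMT × [(1 − (1+r)^−n)/r] for PMT.
Periodic rate r = 0.031/12 per month; n is counted in months.
With n = 360: PMT = 1,000,000 / ([(1 − (1+r)^−n)/r]) = £4,270.16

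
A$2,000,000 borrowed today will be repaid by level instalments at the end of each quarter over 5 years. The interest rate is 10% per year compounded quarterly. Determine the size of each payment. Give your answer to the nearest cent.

Level ordinary annuity; solve PV = PMT × [(1 − (1+r)^−n)/r] for PMT.
Periodic rate r = 0.1/4 per quarter; n is counted in quarters.
With n = 20: PMT = 2,000,000 / ([(1 − (1+r)^−n)/r]) = A$128,294.26

A$128,294.26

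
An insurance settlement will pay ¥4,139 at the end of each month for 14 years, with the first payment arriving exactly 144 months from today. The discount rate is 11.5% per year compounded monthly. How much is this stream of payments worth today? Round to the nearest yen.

¥88,179

Ordinary annuity of 168 payments, first payment at period 144.
Periodic rate r = 0.115/12 per month; n is counted in months.
The ordinary-annuity PV formula values the stream one period before the first payment (period 143); discount that back 143 periods:
PV₀ = 4,139 × [1 − (1+r)^−168] / r × (1+r)^−143 = ¥88,179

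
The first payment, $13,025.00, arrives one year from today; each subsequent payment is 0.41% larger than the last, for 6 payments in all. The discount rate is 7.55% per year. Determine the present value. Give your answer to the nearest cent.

Periodic rate r = 0.0755 per year.
Growing ordinary annuity: PV = PMT₁ × [1 − ((1+g)/(1+r))^n] / (r − g) = 13,025 × [1 − ((1+0.0041)/(1+r))^6] / (r − 0.0041) = $61,619.66.

$61,619.66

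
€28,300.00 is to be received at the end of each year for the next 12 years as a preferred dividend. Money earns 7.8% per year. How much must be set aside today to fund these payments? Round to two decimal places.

This is an ordinary annuity: 12 payments of €28,300.00 at the end of each year.
Periodic rate r = 0.078 per year.
PV = PMT × [(1 − (1+r)^−n)/r] = 28,300 × [1 − (1+r)^−12] / r = €215,498.82

€215,498.82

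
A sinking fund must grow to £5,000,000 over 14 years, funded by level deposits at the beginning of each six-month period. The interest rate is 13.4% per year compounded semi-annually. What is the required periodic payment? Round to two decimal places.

£61,009.47

Level annuity due; solve FV = PMT × [((1+r)^n − 1)/r] × (1+r) for PMT.
Periodic rate r = 0.134/2 per half-year; n is counted in half-years.
With n = 28: PMT = 5,000,000 / ([((1+r)^n − 1)/r] × (1+r)) = £61,009.47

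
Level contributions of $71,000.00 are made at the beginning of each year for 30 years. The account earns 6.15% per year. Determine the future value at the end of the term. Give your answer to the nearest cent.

This is an annuity due: 30 deposits of $71,000.00 at the beginning of each year.
Periodic rate r = 0.0615 per year.
FV = PMT × [((1+r)^n − 1)/r] × (1+r) = 71,000 × [(1+r)^30 − 1] / r × (1+r) = $6,118,029.93

$6,118,029.93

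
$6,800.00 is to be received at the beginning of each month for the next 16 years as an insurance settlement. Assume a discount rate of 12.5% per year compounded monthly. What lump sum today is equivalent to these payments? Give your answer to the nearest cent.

This is an annuity due: 192 payments of $6,800.00 at the beginning of each month.
Periodic rate r = 0.125/12 per month; n is counted in months.
PV = PMT × [(1 − (1+r)^−n)/r] × (1+r) = 6,800 × [1 − (1+r)^−192] / r × (1+r) = $569,404.60

$569,404.60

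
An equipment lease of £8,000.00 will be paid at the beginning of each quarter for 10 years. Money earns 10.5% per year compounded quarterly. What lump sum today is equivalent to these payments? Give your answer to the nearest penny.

£201,822.19

This is an annuity due: 40 payments of £8,000.00 at the beginning of each quarter.
Periodic rate r = 0.105/4 per quarter; n is counted in quarters.
PV = PMT × [(1 − (1+r)^−n)/r] × (1+r) = 8,000 × [1 − (1+r)^−40] / r × (1+r) = £201,822.19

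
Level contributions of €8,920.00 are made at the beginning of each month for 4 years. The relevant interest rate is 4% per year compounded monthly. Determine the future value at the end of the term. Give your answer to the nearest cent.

This is an annuity due: 48 deposits of €8,920.00 at the beginning of each month.
Periodic rate r = 0.04/12 per month; n is counted in months.
FV = PMT × [((1+r)^n − 1)/r] × (1+r) = 8,920 × [(1+r)^48 − 1] / r × (1+r) = €465,024.57

€465,024.57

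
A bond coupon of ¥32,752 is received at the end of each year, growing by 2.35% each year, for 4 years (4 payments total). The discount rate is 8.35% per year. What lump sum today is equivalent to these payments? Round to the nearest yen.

¥111,234

Periodic rate r = 0.0835 per year.
Growing ordinary annuity: PV = PMT₁ × [1 − ((1+g)/(1+r))^n] / (r − g) = 32,752 × [1 − ((1+0.0235)/(1+r))^4] / (r − 0.0235) = ¥111,234.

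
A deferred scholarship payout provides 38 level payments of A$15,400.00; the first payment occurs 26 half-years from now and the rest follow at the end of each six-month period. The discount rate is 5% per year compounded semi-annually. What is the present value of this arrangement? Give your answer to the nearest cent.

Ordinary annuity of 38 payments, first payment at period 26.
Periodic rate r = 0.05/2 per half-year; n is counted in half-years.
The ordinary-annuity PV formula values the stream one period before the first payment (period 25); discount that back 25 periods:
PV₀ = 15,400 × [1 − (1+r)^−38] / r × (1+r)^−25 = A$202,254.47

A$202,254.47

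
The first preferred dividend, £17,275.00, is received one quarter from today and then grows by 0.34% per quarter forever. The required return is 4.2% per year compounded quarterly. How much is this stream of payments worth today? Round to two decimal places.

£2,433,098.59

Periodic rate r = 0.042/4 per quarter.
Growing perpetuity (Gordon): PV = PMT₁ / (r − g) = 17,275 / (r − 0.0034) = £2,433,098.59.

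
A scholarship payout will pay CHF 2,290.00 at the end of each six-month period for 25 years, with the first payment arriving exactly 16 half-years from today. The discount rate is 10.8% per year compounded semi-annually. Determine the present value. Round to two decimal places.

Ordinary annuity of 50 payments, first payment at period 16.
Periodic rate r = 0.108/2 per half-year; n is counted in half-years.
The ordinary-annuity PV formula values the stream one period before the first payment (period 15); discount that back 15 periods:
PV₀ = 2,290 × [1 − (1+r)^−50] / r × (1+r)^−15 = CHF 17,878.50

CHF 17,878.50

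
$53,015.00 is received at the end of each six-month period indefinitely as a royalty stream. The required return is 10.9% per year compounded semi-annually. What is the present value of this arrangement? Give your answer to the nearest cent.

$972,752.29

Periodic rate r = 0.109/2 per half-year.
Level perpetuity: PV = PMT / r = 53,015 / (0.109/2) = $972,752.29.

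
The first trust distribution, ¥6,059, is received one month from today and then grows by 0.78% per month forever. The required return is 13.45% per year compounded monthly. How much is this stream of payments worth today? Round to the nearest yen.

¥1,777,702

Periodic rate r = 0.1345/12 per month.
Growing perpetuity (Gordon): PV = PMT₁ / (r − g) = 6,059 / (r − 0.0078) = ¥1,777,702.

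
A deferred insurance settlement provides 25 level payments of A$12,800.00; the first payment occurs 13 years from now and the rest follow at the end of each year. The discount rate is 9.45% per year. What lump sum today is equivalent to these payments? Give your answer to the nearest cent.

A$41,039.06

Ordinary annuity of 25 payments, first payment at period 13.
Periodic rate r = 0.0945 per year.
The ordinary-annuity PV formula values the stream one period before the first payment (period 12); discount that back 12 periods:
PV₀ = 12,800 × [1 − (1+r)^−25] / r × (1+r)^−12 = A$41,039.06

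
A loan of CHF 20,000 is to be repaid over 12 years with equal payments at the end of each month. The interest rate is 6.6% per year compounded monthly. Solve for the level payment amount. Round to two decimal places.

CHF 201.44

Level ordinary annuity; solve PV = PMT × [(1 − (1+r)^−n)/r] for PMT.
Periodic rate r = 0.066/12 per month; n is counted in months.
With n = 144: PMT = 20,000 / ([(1 − (1+r)^−n)/r]) = CHF 201.44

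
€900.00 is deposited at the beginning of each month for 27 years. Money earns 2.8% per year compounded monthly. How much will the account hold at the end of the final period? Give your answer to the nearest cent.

€436,048.92

This is an annuity due: 324 deposits of €900.00 at the beginning of each month.
Periodic rate r = 0.028/12 per month; n is counted in months.
FV = PMT × [((1+r)^n − 1)/r] × (1+r) = 900 × [(1+r)^324 − 1] / r × (1+r) = €436,048.92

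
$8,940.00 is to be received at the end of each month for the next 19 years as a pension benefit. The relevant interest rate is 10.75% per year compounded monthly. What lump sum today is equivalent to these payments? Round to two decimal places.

$867,332.35

This is an ordinary annuity: 228 payments of $8,940.00 at the end of each month.
Periodic rate r = 0.1075/12 per month; n is counted in months.
PV = PMT × [(1 − (1+r)^−n)/r] = 8,940 × [1 − (1+r)^−228] / r = $867,332.35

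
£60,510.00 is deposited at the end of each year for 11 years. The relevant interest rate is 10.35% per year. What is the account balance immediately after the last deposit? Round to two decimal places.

This is an ordinary annuity: 11 deposits of £60,510.00 at the end of each year.
Periodic rate r = 0.1035 per year.
FV = PMT × [((1+r)^n − 1)/r] = 60,510 × [(1+r)^11 − 1] / r = £1,142,720.95

£1,142,720.95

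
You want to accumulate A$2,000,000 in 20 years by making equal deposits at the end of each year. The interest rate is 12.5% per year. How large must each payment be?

Level ordinary annuity; solve FV = PMT × [((1+r)^n − 1)/r] for PMT.
Periodic rate r = 0.125 per year.
With n = 20: PMT = 2,000,000 / ([((1+r)^n − 1)/r]) = A$26,191.47

A$26,191.47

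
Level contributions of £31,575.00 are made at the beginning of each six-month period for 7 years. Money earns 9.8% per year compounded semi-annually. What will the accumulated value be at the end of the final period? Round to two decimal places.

£644,662.51

This is an annuity due: 14 deposits of £31,575.00 at the beginning of each six-month period.
Periodic rate r = 0.098/2 per half-year; n is counted in half-years.
FV = PMT × [((1+r)^n − 1)/r] × (1+r) = 31,575 × [(1+r)^14 − 1] / r × (1+r) = £644,662.51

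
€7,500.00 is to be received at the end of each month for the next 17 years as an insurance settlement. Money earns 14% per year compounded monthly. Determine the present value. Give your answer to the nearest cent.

This is an ordinary annuity: 204 payments of €7,500.00 at the end of each month.
Periodic rate r = 0.14/12 per month; n is counted in months.
PV = PMT × [(1 − (1+r)^−n)/r] = 7,500 × [1 − (1+r)^−204] / r = €582,535.03

€582,535.03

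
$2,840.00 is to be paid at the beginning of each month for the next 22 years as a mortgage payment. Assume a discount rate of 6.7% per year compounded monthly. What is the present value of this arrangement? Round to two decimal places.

This is an annuity due: 264 payments of $2,840.00 at the beginning of each month.
Periodic rate r = 0.067/12 per month; n is counted in months.
PV = PMT × [(1 − (1+r)^−n)/r] × (1+r) = 2,840 × [1 − (1+r)^−264] / r × (1+r) = $393,878.86

$393,878.86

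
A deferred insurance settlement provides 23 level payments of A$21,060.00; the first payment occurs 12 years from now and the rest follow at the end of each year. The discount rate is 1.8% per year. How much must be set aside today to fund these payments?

Ordinary annuity of 23 payments, first payment at period 12.
Periodic rate r = 0.018 per year.
The ordinary-annuity PV formula values the stream one period before the first payment (period 11); discount that back 11 periods:
PV₀ = 21,060 × [1 − (1+r)^−23] / r × (1+r)^−11 = A$323,611.45

A$323,611.45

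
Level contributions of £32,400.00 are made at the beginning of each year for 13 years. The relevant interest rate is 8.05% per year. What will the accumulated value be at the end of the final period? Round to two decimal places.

This is an annuity due: 13 deposits of £32,400.00 at the beginning of each year.
Periodic rate r = 0.0805 per year.
FV = PMT × [((1+r)^n − 1)/r] × (1+r) = 32,400 × [(1+r)^13 − 1] / r × (1+r) = £754,975.70

£754,975.70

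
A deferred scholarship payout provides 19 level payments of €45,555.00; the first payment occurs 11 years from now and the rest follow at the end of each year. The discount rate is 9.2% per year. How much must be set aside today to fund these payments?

Ordinary annuity of 19 payments, first payment at period 11.
Periodic rate r = 0.092 per year.
The ordinary-annuity PV formula values the stream one period before the first payment (period 10); discount that back 10 periods:
PV₀ = 45,555 × [1 − (1+r)^−19] / r × (1+r)^−10 = €166,789.09

€166,789.09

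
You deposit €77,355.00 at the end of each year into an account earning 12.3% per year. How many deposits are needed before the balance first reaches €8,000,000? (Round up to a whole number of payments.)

Periodic rate r = 0.123 per year.
Ordinary annuity FV: 8,000,000 = 77,355 × [((1+r)^n − 1)/r].
(1+r)^n = 1 + 8,000,000 × r / 77,355, so n = ln(1 + 8,000,000·r/77,355) / ln(1+r) = 22.58.
Round up to a whole number of payments: n = 23.

23 payments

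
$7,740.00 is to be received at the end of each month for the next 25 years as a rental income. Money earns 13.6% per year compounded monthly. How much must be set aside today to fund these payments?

This is an ordinary annuity: 300 payments of $7,740.00 at the end of each month.
Periodic rate r = 0.136/12 per month; n is counted in months.
PV = PMT × [(1 − (1+r)^−n)/r] = 7,740 × [1 − (1+r)^−300] / r = $659,709.17

$659,709.17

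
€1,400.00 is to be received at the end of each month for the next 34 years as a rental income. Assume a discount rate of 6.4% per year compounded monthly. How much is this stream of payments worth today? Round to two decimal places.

€232,534.91

This is an ordinary annuity: 408 payments of €1,400.00 at the end of each month.
Periodic rate r = 0.064/12 per month; n is counted in months.
PV = PMT × [(1 − (1+r)^−n)/r] = 1,400 × [1 − (1+r)^−408] / r = €232,534.91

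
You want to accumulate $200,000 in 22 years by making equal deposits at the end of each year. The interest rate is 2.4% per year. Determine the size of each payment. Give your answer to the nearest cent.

Level ordinary annuity; solve FV = PMT × [((1+r)^n − 1)/r] for PMT.
Periodic rate r = 0.024 per year.
With n = 22: PMT = 200,000 / ([((1+r)^n − 1)/r]) = $7,007.33

$7,007.33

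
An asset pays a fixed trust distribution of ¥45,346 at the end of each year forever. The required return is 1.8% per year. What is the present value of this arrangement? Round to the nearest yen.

Periodic rate r = 0.018 per year.
Level perpetuity: PV = PMT / r = 45,346 / (0.018) = ¥2,519,222.

¥2,519,222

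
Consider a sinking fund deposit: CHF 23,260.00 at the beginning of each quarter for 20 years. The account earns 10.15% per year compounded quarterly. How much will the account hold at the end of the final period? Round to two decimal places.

This is an annuity due: 80 deposits of CHF 23,260.00 at the beginning of each quarter.
Periodic rate r = 0.1015/4 per quarter; n is counted in quarters.
FV = PMT × [((1+r)^n − 1)/r] × (1+r) = 23,260 × [(1+r)^80 − 1] / r × (1+r) = CHF 6,037,662.11

CHF 6,037,662.11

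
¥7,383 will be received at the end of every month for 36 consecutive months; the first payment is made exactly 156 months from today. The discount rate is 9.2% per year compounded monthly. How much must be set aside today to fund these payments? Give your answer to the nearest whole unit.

Ordinary annuity of 36 payments, first payment at period 156.
Periodic rate r = 0.092/12 per month; n is counted in months.
The ordinary-annuity PV formula values the stream one period before the first payment (period 155); discount that back 155 periods:
PV₀ = 7,383 × [1 − (1+r)^−36] / r × (1+r)^−155 = ¥70,863

¥70,863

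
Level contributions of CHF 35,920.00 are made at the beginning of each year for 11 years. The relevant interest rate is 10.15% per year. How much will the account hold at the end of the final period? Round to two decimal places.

CHF 739,163.32

This is an annuity due: 11 deposits of CHF 35,920.00 at the beginning of each year.
Periodic rate r = 0.1015 per year.
FV = PMT × [((1+r)^n − 1)/r] × (1+r) = 35,920 × [(1+r)^11 − 1] / r × (1+r) = CHF 739,163.32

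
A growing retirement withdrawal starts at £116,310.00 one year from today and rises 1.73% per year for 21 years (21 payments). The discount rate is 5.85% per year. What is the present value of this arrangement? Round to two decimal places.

£1,596,631.36

Periodic rate r = 0.0585 per year.
Growing ordinary annuity: PV = PMT₁ × [1 − ((1+g)/(1+r))^n] / (r − g) = 116,310 × [1 − ((1+0.0173)/(1+r))^21] / (r − 0.0173) = £1,596,631.36.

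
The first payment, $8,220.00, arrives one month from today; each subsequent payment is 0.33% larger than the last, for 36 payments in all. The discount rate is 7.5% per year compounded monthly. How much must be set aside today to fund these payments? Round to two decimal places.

Periodic rate r = 0.075/12 per month; n is counted in months.
Growing ordinary annuity: PV = PMT₁ × [1 − ((1+g)/(1+r))^n] / (r − g) = 8,220 × [1 − ((1+0.0033)/(1+r))^36] / (r − 0.0033) = $279,483.70.

$279,483.70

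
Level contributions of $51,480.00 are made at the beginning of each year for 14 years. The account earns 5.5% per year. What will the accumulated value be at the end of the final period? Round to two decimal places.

$1,102,118.00

This is an annuity due: 14 deposits of $51,480.00 at the beginning of each year.
Periodic rate r = 0.055 per year.
FV = PMT × [((1+r)^n − 1)/r] × (1+r) = 51,480 × [(1+r)^14 − 1] / r × (1+r) = $1,102,118.00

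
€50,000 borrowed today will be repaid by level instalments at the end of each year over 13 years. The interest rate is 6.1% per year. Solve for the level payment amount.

Level ordinary annuity; solve PV = PMT × [(1 − (1+r)^−n)/r] for PMT.
Periodic rate r = 0.061 per year.
With n = 13: PMT = 50,000 / ([(1 − (1+r)^−n)/r]) = €5,681.04

€5,681.04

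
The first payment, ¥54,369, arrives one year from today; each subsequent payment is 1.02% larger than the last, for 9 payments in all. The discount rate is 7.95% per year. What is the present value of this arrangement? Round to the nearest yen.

¥352,748

Periodic rate r = 0.0795 per year.
Growing ordinary annuity: PV = PMT₁ × [1 − ((1+g)/(1+r))^n] / (r − g) = 54,369 × [1 − ((1+0.0102)/(1+r))^9] / (r − 0.0102) = ¥352,748.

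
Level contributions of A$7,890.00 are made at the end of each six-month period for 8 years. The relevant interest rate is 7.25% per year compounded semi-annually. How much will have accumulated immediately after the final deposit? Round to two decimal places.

A$167,115.26

This is an ordinary annuity: 16 deposits of A$7,890.00 at the end of each six-month period.
Periodic rate r = 0.0725/2 per half-year; n is counted in half-years.
FV = PMT × [((1+r)^n − 1)/r] = 7,890 × [(1+r)^16 − 1] / r = A$167,115.26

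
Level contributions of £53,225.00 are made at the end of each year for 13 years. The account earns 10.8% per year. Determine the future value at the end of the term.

This is an ordinary annuity: 13 deposits of £53,225.00 at the end of each year.
Periodic rate r = 0.108 per year.
FV = PMT × [((1+r)^n − 1)/r] = 53,225 × [(1+r)^13 − 1] / r = £1,376,604.17

£1,376,604.17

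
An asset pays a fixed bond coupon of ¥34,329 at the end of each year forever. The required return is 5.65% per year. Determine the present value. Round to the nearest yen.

¥607,593

Periodic rate r = 0.0565 per year.
Level perpetuity: PV = PMT / r = 34,329 / (0.0565) = ¥607,593.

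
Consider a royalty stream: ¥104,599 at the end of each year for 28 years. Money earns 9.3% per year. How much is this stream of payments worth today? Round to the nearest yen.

This is an ordinary annuity: 28 payments of ¥104,599 at the end of each year.
Periodic rate r = 0.093 per year.
PV = PMT × [(1 − (1+r)^−n)/r] = 104,599 × [1 − (1+r)^−28] / r = ¥1,031,464

¥1,031,464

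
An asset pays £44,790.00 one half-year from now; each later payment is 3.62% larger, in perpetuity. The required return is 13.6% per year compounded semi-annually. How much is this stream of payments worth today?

Periodic rate r = 0.136/2 per half-year.
Growing perpetuity (Gordon): PV = PMT₁ / (r − g) = 44,790 / (r − 0.0362) = £1,408,490.57.

£1,408,490.57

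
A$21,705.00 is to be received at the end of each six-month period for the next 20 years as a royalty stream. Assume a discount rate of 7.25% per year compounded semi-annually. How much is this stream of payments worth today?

This is an ordinary annuity: 40 payments of A$21,705.00 at the end of each six-month period.
Periodic rate r = 0.0725/2 per half-year; n is counted in half-years.
PV = PMT × [(1 − (1+r)^−n)/r] = 21,705 × [1 − (1+r)^−40] / r = A$454,656.61

A$454,656.61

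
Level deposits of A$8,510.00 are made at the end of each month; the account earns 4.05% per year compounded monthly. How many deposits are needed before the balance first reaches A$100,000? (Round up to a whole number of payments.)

Periodic rate r = 0.0405/12 per month; n is counted in months.
Ordinary annuity FV: 100,000 = 8,510 × [((1+r)^n − 1)/r].
(1+r)^n = 1 + 100,000 × r / 8,510, so n = ln(1 + 100,000·r/8,510) / ln(1+r) = 11.54.
Round up to a whole number of payments: n = 12.

12 payments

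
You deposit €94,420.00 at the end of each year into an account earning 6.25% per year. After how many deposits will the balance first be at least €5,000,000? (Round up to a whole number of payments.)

Periodic rate r = 0.0625 per year.
Ordinary annuity FV: 5,000,000 = 94,420 × [((1+r)^n − 1)/r].
(1+r)^n = 1 + 5,000,000 × r / 94,420, so n = ln(1 + 5,000,000·r/94,420) / ln(1+r) = 24.10.
Round up to a whole number of payments: n = 25.

25 payments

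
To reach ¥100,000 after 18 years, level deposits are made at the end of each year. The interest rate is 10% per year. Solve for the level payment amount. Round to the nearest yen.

Level ordinary annuity; solve FV = PMT × [((1+r)^n − 1)/r] for PMT.
Periodic rate r = 0.1 per year.
With n = 18: PMT = 100,000 / ([((1+r)^n − 1)/r]) = ¥2,193

¥2,193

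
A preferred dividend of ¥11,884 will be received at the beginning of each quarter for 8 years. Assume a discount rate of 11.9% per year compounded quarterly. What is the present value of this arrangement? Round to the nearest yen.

¥250,360

This is an annuity due: 32 payments of ¥11,884 at the beginning of each quarter.
Periodic rate r = 0.119/4 per quarter; n is counted in quarters.
PV = PMT × [(1 − (1+r)^−n)/r] × (1+r) = 11,884 × [1 − (1+r)^−32] / r × (1+r) = ¥250,360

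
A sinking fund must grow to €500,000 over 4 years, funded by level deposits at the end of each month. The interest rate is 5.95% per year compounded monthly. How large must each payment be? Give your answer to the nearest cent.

€9,251.89

Level ordinary annuity; solve FV = PMT × [((1+r)^n − 1)/r] for PMT.
Periodic rate r = 0.0595/12 per month; n is counted in months.
With n = 48: PMT = 500,000 / ([((1+r)^n − 1)/r]) = €9,251.89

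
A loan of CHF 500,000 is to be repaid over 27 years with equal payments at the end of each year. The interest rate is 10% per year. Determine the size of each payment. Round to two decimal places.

CHF 54,128.82

Level ordinary annuity; solve PV = PMT × [(1 − (1+r)^−n)/r] for PMT.
Periodic rate r = 0.1 per year.
With n = 27: PMT = 500,000 / ([(1 − (1+r)^−n)/r]) = CHF 54,128.82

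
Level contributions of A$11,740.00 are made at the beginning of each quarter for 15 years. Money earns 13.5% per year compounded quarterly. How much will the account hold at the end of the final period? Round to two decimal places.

This is an annuity due: 60 deposits of A$11,740.00 at the beginning of each quarter.
Periodic rate r = 0.135/4 per quarter; n is counted in quarters.
FV = PMT × [((1+r)^n − 1)/r] × (1+r) = 11,740 × [(1+r)^60 − 1] / r × (1+r) = A$2,275,168.96

A$2,275,168.96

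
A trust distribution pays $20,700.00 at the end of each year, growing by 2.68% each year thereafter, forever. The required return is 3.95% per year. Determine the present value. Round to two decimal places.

$1,629,921.26

Periodic rate r = 0.0395 per year.
Growing perpetuity (Gordon): PV = PMT₁ / (r − g) = 20,700 / (r − 0.0268) = $1,629,921.26.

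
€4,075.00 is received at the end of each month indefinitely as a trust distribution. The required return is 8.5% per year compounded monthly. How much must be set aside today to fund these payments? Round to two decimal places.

Periodic rate r = 0.085/12 per month.
Level perpetuity: PV = PMT / r = 4,075 / (0.085/12) = €575,294.12.

€575,294.12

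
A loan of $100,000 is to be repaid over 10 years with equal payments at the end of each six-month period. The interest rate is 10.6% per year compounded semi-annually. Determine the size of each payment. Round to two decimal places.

Level ordinary annuity; solve PV = PMT × [(1 − (1+r)^−n)/r] for PMT.
Periodic rate r = 0.106/2 per half-year; n is counted in half-years.
With n = 20: PMT = 100,000 / ([(1 − (1+r)^−n)/r]) = $8,229.63

$8,229.63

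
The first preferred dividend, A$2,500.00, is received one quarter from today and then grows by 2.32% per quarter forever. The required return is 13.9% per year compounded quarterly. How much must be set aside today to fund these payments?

A$216,450.22

Periodic rate r = 0.139/4 per quarter.
Growing perpetuity (Gordon): PV = PMT₁ / (r − g) = 2,500 / (r − 0.0232) = A$216,450.22.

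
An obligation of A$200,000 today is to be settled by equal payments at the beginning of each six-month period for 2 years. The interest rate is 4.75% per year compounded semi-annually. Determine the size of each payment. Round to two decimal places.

Level annuity due; solve PV = PMT × [(1 − (1+r)^−n)/r] × (1+r) for PMT.
Periodic rate r = 0.0475/2 per half-year; n is counted in half-years.
With n = 4: PMT = 200,000 / ([(1 − (1+r)^−n)/r] × (1+r)) = A$51,773.95

A$51,773.95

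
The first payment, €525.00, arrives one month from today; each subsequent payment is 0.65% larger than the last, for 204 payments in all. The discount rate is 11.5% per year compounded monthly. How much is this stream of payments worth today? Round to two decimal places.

€79,038.39

Periodic rate r = 0.115/12 per month; n is counted in months.
Growing ordinary annuity: PV = PMT₁ × [1 − ((1+g)/(1+r))^n] / (r − g) = 525 × [1 − ((1+0.0065)/(1+r))^204] / (r − 0.0065) = €79,038.39.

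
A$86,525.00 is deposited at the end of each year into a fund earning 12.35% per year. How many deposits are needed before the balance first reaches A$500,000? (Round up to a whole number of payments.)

Periodic rate r = 0.1235 per year.
Ordinary annuity FV: 500,000 = 86,525 × [((1+r)^n − 1)/r].
(1+r)^n = 1 + 500,000 × r / 86,525, so n = ln(1 + 500,000·r/86,525) / ln(1+r) = 4.63.
Round up to a whole number of payments: n = 5.

5 payments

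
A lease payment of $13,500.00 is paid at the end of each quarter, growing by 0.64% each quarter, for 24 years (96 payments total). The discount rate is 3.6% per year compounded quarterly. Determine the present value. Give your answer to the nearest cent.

$1,139,194.25

Periodic rate r = 0.036/4 per quarter; n is counted in quarters.
Growing ordinary annuity: PV = PMT₁ × [1 − ((1+g)/(1+r))^n] / (r − g) = 13,500 × [1 − ((1+0.0064)/(1+r))^96] / (r − 0.0064) = $1,139,194.25.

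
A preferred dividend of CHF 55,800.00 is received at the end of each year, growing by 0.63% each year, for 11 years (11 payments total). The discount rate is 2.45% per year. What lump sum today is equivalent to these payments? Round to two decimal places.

Periodic rate r = 0.0245 per year.
Growing ordinary annuity: PV = PMT₁ × [1 − ((1+g)/(1+r))^n] / (r − g) = 55,800 × [1 − ((1+0.0063)/(1+r))^11] / (r − 0.0063) = CHF 548,643.08.

CHF 548,643.08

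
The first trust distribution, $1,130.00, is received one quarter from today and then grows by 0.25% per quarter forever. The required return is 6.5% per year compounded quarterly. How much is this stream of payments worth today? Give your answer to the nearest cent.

$82,181.82

Periodic rate r = 0.065/4 per quarter.
Growing perpetuity (Gordon): PV = PMT₁ / (r − g) = 1,130 / (r − 0.0025) = $82,181.82.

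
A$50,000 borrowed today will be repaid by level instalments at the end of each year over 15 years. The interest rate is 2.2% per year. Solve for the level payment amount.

Level ordinary annuity; solve PV = PMT × [(1 − (1+r)^−n)/r] for PMT.
Periodic rate r = 0.022 per year.
With n = 15: PMT = 50,000 / ([(1 − (1+r)^−n)/r]) = A$3,949.74

A$3,949.74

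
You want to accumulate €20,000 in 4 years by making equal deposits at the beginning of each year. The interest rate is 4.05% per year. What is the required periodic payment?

Level annuity due; solve FV = PMT × [((1+r)^n − 1)/r] × (1+r) for PMT.
Periodic rate r = 0.0405 per year.
With n = 4: PMT = 20,000 / ([((1+r)^n − 1)/r] × (1+r)) = €4,523.11

€4,523.11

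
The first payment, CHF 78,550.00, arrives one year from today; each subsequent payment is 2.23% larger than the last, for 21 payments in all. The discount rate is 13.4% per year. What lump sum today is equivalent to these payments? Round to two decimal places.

Periodic rate r = 0.134 per year.
Growing ordinary annuity: PV = PMT₁ × [1 − ((1+g)/(1+r))^n] / (r − g) = 78,550 × [1 − ((1+0.0223)/(1+r))^21] / (r − 0.0223) = CHF 623,540.14.

CHF 623,540.14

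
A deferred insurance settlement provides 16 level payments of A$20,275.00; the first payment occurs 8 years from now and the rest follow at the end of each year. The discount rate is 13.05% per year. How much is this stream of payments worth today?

A$56,585.24

Ordinary annuity of 16 payments, first payment at period 8.
Periodic rate r = 0.1305 per year.
The ordinary-annuity PV formula values the stream one period before the first payment (period 7); discount that back 7 periods:
PV₀ = 20,275 × [1 − (1+r)^−16] / r × (1+r)^−7 = A$56,585.24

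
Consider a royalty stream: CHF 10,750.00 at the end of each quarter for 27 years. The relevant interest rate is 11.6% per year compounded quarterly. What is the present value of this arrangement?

This is an ordinary annuity: 108 payments of CHF 10,750.00 at the end of each quarter.
Periodic rate r = 0.116/4 per quarter; n is counted in quarters.
PV = PMT × [(1 − (1+r)^−n)/r] = 10,750 × [1 − (1+r)^−108] / r = CHF 353,779.41

CHF 353,779.41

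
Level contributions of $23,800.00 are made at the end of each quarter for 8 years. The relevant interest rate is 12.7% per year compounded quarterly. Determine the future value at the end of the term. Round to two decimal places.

This is an ordinary annuity: 32 deposits of $23,800.00 at the end of each quarter.
Periodic rate r = 0.127/4 per quarter; n is counted in quarters.
FV = PMT × [((1+r)^n − 1)/r] = 23,800 × [(1+r)^32 − 1] / r = $1,288,451.56

$1,288,451.56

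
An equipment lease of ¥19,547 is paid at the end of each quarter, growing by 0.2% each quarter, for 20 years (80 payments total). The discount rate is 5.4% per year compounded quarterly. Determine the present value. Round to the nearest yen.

¥1,017,558

Periodic rate r = 0.054/4 per quarter; n is counted in quarters.
Growing ordinary annuity: PV = PMT₁ × [1 − ((1+g)/(1+r))^n] / (r − g) = 19,547 × [1 − ((1+0.002)/(1+r))^80] / (r − 0.002) = ¥1,017,558.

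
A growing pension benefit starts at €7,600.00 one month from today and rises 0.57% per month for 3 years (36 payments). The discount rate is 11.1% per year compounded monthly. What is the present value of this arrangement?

Periodic rate r = 0.111/12 per month; n is counted in months.
Growing ordinary annuity: PV = PMT₁ × [1 − ((1+g)/(1+r))^n] / (r − g) = 7,600 × [1 − ((1+0.0057)/(1+r))^36] / (r − 0.0057) = €255,051.49.

€255,051.49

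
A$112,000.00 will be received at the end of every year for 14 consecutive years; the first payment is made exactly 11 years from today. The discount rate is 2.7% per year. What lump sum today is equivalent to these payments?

Ordinary annuity of 14 payments, first payment at period 11.
Periodic rate r = 0.027 per year.
The ordinary-annuity PV formula values the stream one period before the first payment (period 10); discount that back 10 periods:
PV₀ = 112,000 × [1 − (1+r)^−14] / r × (1+r)^−10 = A$989,384.24

A$989,384.24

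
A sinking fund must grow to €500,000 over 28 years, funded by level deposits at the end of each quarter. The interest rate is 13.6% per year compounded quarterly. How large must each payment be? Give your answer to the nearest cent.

Level ordinary annuity; solve FV = PMT × [((1+r)^n − 1)/r] for PMT.
Periodic rate r = 0.136/4 per quarter; n is counted in quarters.
With n = 112: PMT = 500,000 / ([((1+r)^n − 1)/r]) = €411.66

€411.66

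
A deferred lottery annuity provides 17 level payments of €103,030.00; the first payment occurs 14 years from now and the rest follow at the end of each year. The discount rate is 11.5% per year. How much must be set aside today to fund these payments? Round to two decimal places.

€183,417.38

Ordinary annuity of 17 payments, first payment at period 14.
Periodic rate r = 0.115 per year.
The ordinary-annuity PV formula values the stream one period before the first payment (period 13); discount that back 13 periods:
PV₀ = 103,030 × [1 − (1+r)^−17] / r × (1+r)^−13 = €183,417.38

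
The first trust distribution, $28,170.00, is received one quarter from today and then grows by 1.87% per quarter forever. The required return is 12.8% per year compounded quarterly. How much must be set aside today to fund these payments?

Periodic rate r = 0.128/4 per quarter.
Growing perpetuity (Gordon): PV = PMT₁ / (r − g) = 28,170 / (r − 0.0187) = $2,118,045.11.

$2,118,045.11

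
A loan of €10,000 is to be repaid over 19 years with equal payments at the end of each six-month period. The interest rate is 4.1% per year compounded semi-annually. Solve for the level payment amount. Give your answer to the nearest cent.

Level ordinary annuity; solve PV = PMT × [(1 − (1+r)^−n)/r] for PMT.
Periodic rate r = 0.041/2 per half-year; n is counted in half-years.
With n = 38: PMT = 10,000 / ([(1 − (1+r)^−n)/r]) = €381.39

€381.39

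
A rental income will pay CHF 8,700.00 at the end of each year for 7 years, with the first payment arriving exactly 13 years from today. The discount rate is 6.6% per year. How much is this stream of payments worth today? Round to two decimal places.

CHF 22,082.29

Ordinary annuity of 7 payments, first payment at period 13.
Periodic rate r = 0.066 per year.
The ordinary-annuity PV formula values the stream one period before the first payment (period 12); discount that back 12 periods:
PV₀ = 8,700 × [1 − (1+r)^−7] / r × (1+r)^−12 = CHF 22,082.29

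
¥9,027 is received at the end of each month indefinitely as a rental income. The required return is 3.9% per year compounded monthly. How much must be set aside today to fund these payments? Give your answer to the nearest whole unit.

¥2,777,538

Periodic rate r = 0.039/12 per month.
Level perpetuity: PV = PMT / r = 9,027 / (0.039/12) = ¥2,777,538.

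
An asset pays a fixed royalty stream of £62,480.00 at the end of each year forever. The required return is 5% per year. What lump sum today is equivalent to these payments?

Periodic rate r = 0.05 per year.
Level perpetuity: PV = PMT / r = 62,480 / (0.05) = £1,249,600.00.

£1,249,600.00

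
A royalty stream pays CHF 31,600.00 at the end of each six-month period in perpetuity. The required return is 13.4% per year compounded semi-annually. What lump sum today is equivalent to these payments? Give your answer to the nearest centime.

Periodic rate r = 0.134/2 per half-year.
Level perpetuity: PV = PMT / r = 31,600 / (0.134/2) = CHF 471,641.79.

CHF 471,641.79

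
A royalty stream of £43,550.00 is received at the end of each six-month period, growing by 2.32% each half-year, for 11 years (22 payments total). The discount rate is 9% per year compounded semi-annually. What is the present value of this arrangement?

£741,372.84

Periodic rate r = 0.09/2 per half-year; n is counted in half-years.
Growing ordinary annuity: PV = PMT₁ × [1 − ((1+g)/(1+r))^n] / (r − g) = 43,550 × [1 − ((1+0.0232)/(1+r))^22] / (r − 0.0232) = £741,372.84.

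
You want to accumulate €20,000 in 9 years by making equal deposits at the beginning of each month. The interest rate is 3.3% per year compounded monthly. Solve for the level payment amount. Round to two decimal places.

€158.86

Level annuity due; solve FV = PMT × [((1+r)^n − 1)/r] × (1+r) for PMT.
Periodic rate r = 0.033/12 per month; n is counted in months.
With n = 108: PMT = 20,000 / ([((1+r)^n − 1)/r] × (1+r)) = €158.86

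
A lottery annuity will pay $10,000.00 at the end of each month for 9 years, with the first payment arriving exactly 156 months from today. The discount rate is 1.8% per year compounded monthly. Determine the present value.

$789,810.70

Ordinary annuity of 108 payments, first payment at period 156.
Periodic rate r = 0.018/12 per month; n is counted in months.
The ordinary-annuity PV formula values the stream one period before the first payment (period 155); discount that back 155 periods:
PV₀ = 10,000 × [1 − (1+r)^−108] / r × (1+r)^−155 = $789,810.70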